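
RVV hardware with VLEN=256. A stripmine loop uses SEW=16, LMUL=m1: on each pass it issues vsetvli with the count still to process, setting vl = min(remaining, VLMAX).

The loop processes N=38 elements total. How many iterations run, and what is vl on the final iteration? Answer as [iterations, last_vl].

lanes per group: 256·1/16 = 16
N=38: ⌈38/16⌉ = 3 iters; last vl = 38 − 2×16 = 6

[iterations, last_vl] = [3, 6]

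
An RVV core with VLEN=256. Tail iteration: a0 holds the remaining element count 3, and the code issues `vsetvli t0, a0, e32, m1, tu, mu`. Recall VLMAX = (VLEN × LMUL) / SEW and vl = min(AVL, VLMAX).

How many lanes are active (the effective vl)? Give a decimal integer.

lanes per group: 256·1/32 = 8
vl = min(AVL, VLMAX) = min(3, 8) = 3

vl = 3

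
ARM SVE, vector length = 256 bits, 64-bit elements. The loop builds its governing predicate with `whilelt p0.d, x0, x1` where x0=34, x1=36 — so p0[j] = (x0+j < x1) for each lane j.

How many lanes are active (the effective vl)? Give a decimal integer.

vl = 2

lane count: 256 div 64 = 4
whilelt: lane j active iff 34+j < 36 → j < 2 → 2 active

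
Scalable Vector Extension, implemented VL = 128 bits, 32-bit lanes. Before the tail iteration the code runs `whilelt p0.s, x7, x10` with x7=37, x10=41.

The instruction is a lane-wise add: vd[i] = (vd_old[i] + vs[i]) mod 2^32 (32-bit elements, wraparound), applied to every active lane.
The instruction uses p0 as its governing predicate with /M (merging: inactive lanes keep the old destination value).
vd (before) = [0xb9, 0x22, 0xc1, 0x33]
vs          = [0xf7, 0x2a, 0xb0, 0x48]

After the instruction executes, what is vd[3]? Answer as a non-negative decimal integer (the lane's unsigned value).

vd[3] = 123

lane count: 128 div 32 = 4
p0[j] = (37+j < 41); true for j=0..3 → 4 lanes set
vd[0] add(0xb9,0xf7) -> 0x1b0
vd[1] add(0x22,0x2a) -> 0x4c
vd[2] add(0xc1,0xb0) -> 0x171
vd[3] add(0x33,0x48) -> 0x7b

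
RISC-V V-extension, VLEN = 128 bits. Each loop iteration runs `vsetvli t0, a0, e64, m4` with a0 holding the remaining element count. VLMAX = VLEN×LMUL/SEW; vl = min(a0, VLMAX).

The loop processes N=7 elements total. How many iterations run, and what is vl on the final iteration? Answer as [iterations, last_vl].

[iterations, last_vl] = [1, 7]

lanes per group: 128·4/64 = 8
7 elements at 8/iter → 1 passes, remainder 7 on the last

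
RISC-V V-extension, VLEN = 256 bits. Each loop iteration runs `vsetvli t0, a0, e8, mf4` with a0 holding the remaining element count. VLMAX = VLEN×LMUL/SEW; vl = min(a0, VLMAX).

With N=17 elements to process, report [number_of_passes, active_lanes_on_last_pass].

VLMAX = (256 × 1/4) / 8 = 8 lanes
17 elements at 8/iter → 3 passes, remainder 1 on the last

[iterations, last_vl] = [3, 1]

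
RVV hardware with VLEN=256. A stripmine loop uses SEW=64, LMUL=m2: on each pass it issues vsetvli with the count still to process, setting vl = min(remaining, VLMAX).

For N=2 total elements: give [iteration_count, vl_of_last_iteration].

lanes per group: 256·2/64 = 8
iterations = ceil(2/8) = 1; final-pass vl = 2

[iterations, last_vl] = [1, 2]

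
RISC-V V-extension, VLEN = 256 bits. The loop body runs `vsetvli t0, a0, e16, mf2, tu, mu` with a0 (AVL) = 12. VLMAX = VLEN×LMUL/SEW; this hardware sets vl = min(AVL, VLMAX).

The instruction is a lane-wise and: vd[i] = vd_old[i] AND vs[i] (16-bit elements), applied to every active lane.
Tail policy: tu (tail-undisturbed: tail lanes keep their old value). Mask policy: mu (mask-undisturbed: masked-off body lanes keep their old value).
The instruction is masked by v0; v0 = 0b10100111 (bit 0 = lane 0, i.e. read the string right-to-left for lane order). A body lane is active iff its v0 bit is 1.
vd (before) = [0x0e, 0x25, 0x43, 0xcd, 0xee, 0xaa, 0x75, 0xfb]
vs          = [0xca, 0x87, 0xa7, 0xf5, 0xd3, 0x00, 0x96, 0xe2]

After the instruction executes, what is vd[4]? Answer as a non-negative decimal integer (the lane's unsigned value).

vd[4] = 238

lanes per group: 256·1/2/16 = 8
vl ← min(12, 8) = 8
[0] and(0x0e,0xca) = 0x0a
[1] and(0x25,0x87) = 0x05
[2] and(0x43,0xa7) = 0x03
[3] mask-off/keep = 0xcd
[4] mask-off/keep = 0xee
[5] and(0xaa,0x00) = 0x00
[6] mask-off/keep = 0x75
[7] and(0xfb,0xe2) = 0xe2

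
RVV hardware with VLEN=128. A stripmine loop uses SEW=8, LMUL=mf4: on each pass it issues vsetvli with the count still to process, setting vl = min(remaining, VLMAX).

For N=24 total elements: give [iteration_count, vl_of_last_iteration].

lanes per group: 128·1/4/8 = 4
iterations = ceil(24/4) = 6; final-pass vl = 4

[iterations, last_vl] = [6, 4]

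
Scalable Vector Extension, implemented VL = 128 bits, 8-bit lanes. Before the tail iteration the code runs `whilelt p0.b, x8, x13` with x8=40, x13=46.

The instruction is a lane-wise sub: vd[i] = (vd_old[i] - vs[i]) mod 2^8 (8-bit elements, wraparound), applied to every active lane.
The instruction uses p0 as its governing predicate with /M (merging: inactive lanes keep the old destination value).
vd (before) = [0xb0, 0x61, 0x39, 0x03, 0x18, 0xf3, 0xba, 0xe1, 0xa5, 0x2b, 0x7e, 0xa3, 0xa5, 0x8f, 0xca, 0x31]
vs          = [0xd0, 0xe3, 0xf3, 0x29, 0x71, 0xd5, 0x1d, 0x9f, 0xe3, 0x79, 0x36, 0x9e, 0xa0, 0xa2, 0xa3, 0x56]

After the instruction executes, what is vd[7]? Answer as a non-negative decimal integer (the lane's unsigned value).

register lanes = 128/8 = 16
active while 40+j < 46, i.e. j ∈ [0,6) capped at 16 ⇒ 6
lane  0: sub(0xb0,0xd0) ⇒ 0xe0
lane  1: sub(0x61,0xe3) ⇒ 0x7e
lane  2: sub(0x39,0xf3) ⇒ 0x46
lane  3: sub(0x03,0x29) ⇒ 0xda
lane  4: sub(0x18,0x71) ⇒ 0xa7
lane  5: sub(0xf3,0xd5) ⇒ 0x1e
lane  6: tail/keep ⇒ 0xba
lane  7: tail/keep ⇒ 0xe1
lane  8: tail/keep ⇒ 0xa5
lane  9: tail/keep ⇒ 0x2b
lane 10: tail/keep ⇒ 0x7e
lane 11: tail/keep ⇒ 0xa3
lane 12: tail/keep ⇒ 0xa5
lane 13: tail/keep ⇒ 0x8f
lane 14: tail/keep ⇒ 0xca
lane 15: tail/keep ⇒ 0x31

vd[7] = 225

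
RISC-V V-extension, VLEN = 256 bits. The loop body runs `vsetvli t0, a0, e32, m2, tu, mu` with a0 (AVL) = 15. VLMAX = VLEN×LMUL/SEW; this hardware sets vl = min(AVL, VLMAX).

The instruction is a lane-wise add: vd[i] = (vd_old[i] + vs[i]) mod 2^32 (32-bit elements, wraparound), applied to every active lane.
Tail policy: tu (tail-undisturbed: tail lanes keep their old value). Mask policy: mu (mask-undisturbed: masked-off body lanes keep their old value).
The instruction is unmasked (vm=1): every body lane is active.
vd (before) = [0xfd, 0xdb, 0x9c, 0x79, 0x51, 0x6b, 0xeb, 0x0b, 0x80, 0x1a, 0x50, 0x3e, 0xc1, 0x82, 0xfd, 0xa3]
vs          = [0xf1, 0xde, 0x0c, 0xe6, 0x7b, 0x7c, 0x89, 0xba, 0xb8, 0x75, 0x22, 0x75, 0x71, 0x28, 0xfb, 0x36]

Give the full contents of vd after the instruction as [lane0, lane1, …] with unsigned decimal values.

vd = [494, 441, 168, 351, 204, 231, 372, 197, 312, 143, 114, 179, 306, 170, 504, 163]

VLMAX = (256 × 2) / 32 = 16 lanes
AVL=15 ≤ VLMAX=16, so vl = 15
lane  0: add(0xfd,0xf1) ⇒ 0x1ee
lane  1: add(0xdb,0xde) ⇒ 0x1b9
lane  2: add(0x9c,0x0c) ⇒ 0xa8
lane  3: add(0x79,0xe6) ⇒ 0x15f
lane  4: add(0x51,0x7b) ⇒ 0xcc
lane  5: add(0x6b,0x7c) ⇒ 0xe7
lane  6: add(0xeb,0x89) ⇒ 0x174
lane  7: add(0x0b,0xba) ⇒ 0xc5
lane  8: add(0x80,0xb8) ⇒ 0x138
lane  9: add(0x1a,0x75) ⇒ 0x8f
lane 10: add(0x50,0x22) ⇒ 0x72
lane 11: add(0x3e,0x75) ⇒ 0xb3
lane 12: add(0xc1,0x71) ⇒ 0x132
lane 13: add(0x82,0x28) ⇒ 0xaa
lane 14: add(0xfd,0xfb) ⇒ 0x1f8
lane 15: tail/keep ⇒ 0xa3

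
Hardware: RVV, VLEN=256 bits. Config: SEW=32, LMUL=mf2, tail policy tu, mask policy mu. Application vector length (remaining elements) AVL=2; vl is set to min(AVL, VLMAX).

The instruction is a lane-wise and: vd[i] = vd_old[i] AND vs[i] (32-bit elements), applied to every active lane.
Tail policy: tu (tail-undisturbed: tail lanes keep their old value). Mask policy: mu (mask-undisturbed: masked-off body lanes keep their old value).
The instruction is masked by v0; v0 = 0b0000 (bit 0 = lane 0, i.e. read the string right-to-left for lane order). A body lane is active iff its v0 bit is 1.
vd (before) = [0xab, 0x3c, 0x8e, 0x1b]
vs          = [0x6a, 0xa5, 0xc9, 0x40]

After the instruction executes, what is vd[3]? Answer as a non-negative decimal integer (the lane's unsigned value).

VLMAX = VLEN×LMUL/SEW = 256×1/2/32 = 4
AVL=2 ≤ VLMAX=4, so vl = 2
lane  0: mask-off/keep ⇒ 0xab
lane  1: mask-off/keep ⇒ 0x3c
lane  2: tail/keep ⇒ 0x8e
lane  3: tail/keep ⇒ 0x1b

vd[3] = 27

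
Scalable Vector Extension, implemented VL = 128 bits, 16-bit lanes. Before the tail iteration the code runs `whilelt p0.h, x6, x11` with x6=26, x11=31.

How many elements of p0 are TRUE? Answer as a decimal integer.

register lanes = 128/16 = 8
p0[j] = (26+j < 31); true for j=0..4 → 5 lanes set

vl = 5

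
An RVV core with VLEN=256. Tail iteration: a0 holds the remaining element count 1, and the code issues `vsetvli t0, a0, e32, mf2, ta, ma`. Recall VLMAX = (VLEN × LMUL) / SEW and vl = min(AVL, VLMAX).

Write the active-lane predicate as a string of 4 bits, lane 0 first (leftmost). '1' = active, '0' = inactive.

VLMAX = VLEN×LMUL/SEW = 256×1/2/32 = 4
vl = min(AVL, VLMAX) = min(1, 4) = 1
bits (lane 0 leftmost): 1000

predicate = 1000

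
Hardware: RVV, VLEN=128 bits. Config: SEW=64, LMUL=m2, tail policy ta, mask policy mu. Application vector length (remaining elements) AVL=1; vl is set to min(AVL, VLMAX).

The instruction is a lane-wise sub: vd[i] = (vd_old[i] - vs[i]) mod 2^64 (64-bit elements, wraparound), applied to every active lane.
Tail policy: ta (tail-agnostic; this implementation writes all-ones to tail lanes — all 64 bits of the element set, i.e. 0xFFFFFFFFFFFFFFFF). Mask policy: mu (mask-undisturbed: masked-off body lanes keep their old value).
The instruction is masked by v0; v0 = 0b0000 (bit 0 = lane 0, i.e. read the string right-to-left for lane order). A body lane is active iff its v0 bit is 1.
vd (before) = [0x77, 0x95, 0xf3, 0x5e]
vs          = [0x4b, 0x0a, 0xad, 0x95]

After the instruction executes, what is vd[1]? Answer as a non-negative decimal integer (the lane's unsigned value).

VLMAX = (128 × 2) / 64 = 4 lanes
AVL=1 ≤ VLMAX=4, so vl = 1
vd[0] mask-off/keep -> 0x77
vd[1] tail/ones -> 0xffffffffffffffff
vd[2] tail/ones -> 0xffffffffffffffff
vd[3] tail/ones -> 0xffffffffffffffff

vd[1] = 18446744073709551615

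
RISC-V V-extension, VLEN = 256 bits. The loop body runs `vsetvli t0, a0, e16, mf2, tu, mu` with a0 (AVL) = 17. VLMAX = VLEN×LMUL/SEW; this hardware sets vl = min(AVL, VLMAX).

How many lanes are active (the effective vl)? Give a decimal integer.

VLMAX = (256 × 1/2) / 16 = 8 lanes
vl = min(AVL, VLMAX) = min(17, 8) = 8

vl = 8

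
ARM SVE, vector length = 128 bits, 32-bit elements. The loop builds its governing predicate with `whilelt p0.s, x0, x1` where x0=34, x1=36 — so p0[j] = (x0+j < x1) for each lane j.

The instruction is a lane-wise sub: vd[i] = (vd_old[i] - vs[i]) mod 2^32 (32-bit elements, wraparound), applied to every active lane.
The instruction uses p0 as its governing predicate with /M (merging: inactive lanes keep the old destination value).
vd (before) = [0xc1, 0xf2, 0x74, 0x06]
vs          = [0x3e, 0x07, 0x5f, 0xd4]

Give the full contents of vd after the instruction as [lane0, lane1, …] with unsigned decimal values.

vd = [131, 235, 116, 6]

128-bit reg / 32-bit elem → 4 lanes
whilelt: lane j active iff 34+j < 36 → j < 2 → 2 active
vd[0] sub(0xc1,0x3e) -> 0x83
vd[1] sub(0xf2,0x07) -> 0xeb
vd[2] tail/keep -> 0x74
vd[3] tail/keep -> 0x06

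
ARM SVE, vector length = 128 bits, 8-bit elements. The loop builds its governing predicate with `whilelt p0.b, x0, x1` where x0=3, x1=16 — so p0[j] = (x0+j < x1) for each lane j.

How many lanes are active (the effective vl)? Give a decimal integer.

vl = 13

lane count: 128 div 8 = 16
whilelt: lane j active iff 3+j < 16 → j < 13 → 13 active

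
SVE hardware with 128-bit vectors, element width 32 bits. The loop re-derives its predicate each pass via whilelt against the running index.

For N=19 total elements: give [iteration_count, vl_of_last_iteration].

lane count: 128 div 32 = 4
19 elements at 4/iter → 5 passes, remainder 3 on the last

[iterations, last_vl] = [5, 3]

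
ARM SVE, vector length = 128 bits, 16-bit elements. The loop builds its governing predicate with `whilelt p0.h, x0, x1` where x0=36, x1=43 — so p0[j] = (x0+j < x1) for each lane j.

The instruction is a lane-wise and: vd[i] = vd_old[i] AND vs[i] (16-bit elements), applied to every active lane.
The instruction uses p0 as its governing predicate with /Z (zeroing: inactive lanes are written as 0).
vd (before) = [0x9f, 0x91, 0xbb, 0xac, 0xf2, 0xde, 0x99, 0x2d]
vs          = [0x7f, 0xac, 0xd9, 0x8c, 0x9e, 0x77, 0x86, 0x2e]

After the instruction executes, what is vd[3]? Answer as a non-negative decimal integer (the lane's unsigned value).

vd[3] = 140

128-bit reg / 16-bit elem → 8 lanes
active while 36+j < 43, i.e. j ∈ [0,7) capped at 8 ⇒ 7
vd[0] and(0x9f,0x7f) -> 0x1f
vd[1] and(0x91,0xac) -> 0x80
vd[2] and(0xbb,0xd9) -> 0x99
vd[3] and(0xac,0x8c) -> 0x8c
vd[4] and(0xf2,0x9e) -> 0x92
vd[5] and(0xde,0x77) -> 0x56
vd[6] and(0x99,0x86) -> 0x80
vd[7] tail/zero -> 0x00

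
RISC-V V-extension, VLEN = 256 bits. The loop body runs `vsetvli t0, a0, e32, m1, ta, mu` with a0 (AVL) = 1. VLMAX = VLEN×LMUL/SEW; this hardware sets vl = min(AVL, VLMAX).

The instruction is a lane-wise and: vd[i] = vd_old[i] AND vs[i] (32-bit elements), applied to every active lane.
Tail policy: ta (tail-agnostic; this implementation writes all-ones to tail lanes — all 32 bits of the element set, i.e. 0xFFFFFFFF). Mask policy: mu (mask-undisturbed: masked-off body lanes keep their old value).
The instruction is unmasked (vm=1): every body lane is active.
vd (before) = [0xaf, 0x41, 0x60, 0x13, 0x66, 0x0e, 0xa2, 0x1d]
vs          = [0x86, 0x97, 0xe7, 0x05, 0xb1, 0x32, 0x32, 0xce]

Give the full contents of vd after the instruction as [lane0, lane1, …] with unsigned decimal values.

VLMAX = VLEN×LMUL/SEW = 256×1/32 = 8
vl ← min(1, 8) = 1
lane  0: and(0xaf,0x86) ⇒ 0x86
lane  1: tail/ones ⇒ 0xffffffff
lane  2: tail/ones ⇒ 0xffffffff
lane  3: tail/ones ⇒ 0xffffffff
lane  4: tail/ones ⇒ 0xffffffff
lane  5: tail/ones ⇒ 0xffffffff
lane  6: tail/ones ⇒ 0xffffffff
lane  7: tail/ones ⇒ 0xffffffff

vd = [134, 4294967295, 4294967295, 4294967295, 4294967295, 4294967295, 4294967295, 4294967295]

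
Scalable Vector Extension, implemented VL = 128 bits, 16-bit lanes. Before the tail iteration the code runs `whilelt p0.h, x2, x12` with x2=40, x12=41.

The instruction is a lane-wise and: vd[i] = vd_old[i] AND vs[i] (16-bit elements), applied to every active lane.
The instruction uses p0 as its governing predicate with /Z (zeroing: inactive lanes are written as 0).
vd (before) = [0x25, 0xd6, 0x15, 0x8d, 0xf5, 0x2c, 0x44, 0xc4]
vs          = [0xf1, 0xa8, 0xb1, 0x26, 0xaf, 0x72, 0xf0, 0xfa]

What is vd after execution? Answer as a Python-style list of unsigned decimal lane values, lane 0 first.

vd = [33, 0, 0, 0, 0, 0, 0, 0]

register lanes = 128/16 = 8
p0[j] = (40+j < 41); true for j=0..0 → 1 lanes set
lane  0: and(0x25,0xf1) ⇒ 0x21
lane  1: tail/zero ⇒ 0x00
lane  2: tail/zero ⇒ 0x00
lane  3: tail/zero ⇒ 0x00
lane  4: tail/zero ⇒ 0x00
lane  5: tail/zero ⇒ 0x00
lane  6: tail/zero ⇒ 0x00
lane  7: tail/zero ⇒ 0x00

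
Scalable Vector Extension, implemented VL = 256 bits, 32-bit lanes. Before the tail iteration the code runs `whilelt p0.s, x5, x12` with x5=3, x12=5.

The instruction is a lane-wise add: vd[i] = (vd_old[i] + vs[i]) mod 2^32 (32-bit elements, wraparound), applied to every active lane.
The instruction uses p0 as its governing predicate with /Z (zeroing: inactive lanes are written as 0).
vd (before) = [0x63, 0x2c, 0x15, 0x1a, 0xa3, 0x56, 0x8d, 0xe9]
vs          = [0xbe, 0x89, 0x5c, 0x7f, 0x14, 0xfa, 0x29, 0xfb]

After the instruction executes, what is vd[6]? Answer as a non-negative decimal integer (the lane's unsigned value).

vd[6] = 0

lane count: 256 div 32 = 8
p0[j] = (3+j < 5); true for j=0..1 → 2 lanes set
  i=0: add(0x63,0xbe) → 289
  i=1: add(0x2c,0x89) → 181
  i=2: tail/zero → 0
  i=3: tail/zero → 0
  i=4: tail/zero → 0
  i=5: tail/zero → 0
  i=6: tail/zero → 0
  i=7: tail/zero → 0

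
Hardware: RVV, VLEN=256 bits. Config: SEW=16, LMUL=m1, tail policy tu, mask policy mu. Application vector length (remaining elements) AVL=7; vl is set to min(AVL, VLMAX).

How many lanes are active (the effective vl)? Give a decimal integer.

VLMAX = (256 × 1) / 16 = 16 lanes
AVL=7 ≤ VLMAX=16, so vl = 7

vl = 7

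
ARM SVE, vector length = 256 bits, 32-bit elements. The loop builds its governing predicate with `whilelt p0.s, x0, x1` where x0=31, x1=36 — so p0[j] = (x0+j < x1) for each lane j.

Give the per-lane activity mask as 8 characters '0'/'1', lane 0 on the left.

predicate = 11111000

256-bit reg / 32-bit elem → 8 lanes
active while 31+j < 36, i.e. j ∈ [0,5) capped at 8 ⇒ 5
bits (lane 0 leftmost): 11111000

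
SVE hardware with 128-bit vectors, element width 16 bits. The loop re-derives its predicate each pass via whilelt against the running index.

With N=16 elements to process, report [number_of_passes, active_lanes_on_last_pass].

[iterations, last_vl] = [2, 8]

register lanes = 128/16 = 8
N=16: ⌈16/8⌉ = 2 iters; last vl = 16 − 1×8 = 8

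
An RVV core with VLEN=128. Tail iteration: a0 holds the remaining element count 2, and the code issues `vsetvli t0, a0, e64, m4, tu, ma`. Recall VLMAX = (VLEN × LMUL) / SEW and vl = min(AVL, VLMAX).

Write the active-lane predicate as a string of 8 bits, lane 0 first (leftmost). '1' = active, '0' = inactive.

lanes per group: 128·4/64 = 8
vl = min(AVL, VLMAX) = min(2, 8) = 2
bits (lane 0 leftmost): 11000000

predicate = 11000000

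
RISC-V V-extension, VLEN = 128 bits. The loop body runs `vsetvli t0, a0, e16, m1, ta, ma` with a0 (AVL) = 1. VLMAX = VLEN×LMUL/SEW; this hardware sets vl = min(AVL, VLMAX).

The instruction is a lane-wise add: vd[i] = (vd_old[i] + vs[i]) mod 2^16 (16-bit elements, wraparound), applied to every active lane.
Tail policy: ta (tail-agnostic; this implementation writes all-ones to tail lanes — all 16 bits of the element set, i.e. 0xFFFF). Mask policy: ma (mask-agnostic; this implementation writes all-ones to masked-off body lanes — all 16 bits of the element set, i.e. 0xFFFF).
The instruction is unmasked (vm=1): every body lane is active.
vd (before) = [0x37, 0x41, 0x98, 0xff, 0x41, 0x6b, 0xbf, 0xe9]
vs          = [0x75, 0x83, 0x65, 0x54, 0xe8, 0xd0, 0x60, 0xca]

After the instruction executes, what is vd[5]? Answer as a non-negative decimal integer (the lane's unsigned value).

vd[5] = 65535

lanes per group: 128·1/16 = 8
AVL=1 ≤ VLMAX=8, so vl = 1
[0] add(0x37,0x75) = 0xac
[1] tail/ones = 0xffff
[2] tail/ones = 0xffff
[3] tail/ones = 0xffff
[4] tail/ones = 0xffff
[5] tail/ones = 0xffff
[6] tail/ones = 0xffff
[7] tail/ones = 0xffff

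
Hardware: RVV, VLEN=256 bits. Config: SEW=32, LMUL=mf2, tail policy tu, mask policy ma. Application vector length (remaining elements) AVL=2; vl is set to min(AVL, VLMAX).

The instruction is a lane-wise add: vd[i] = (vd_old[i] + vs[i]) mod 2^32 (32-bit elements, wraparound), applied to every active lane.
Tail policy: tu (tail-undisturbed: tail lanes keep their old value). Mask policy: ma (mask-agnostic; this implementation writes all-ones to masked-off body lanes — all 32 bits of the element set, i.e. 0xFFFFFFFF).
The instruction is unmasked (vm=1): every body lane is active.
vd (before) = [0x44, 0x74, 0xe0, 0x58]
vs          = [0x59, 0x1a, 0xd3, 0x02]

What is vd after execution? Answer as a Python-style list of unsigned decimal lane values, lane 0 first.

lanes per group: 256·1/2/32 = 4
AVL=2 ≤ VLMAX=4, so vl = 2
lane  0: add(0x44,0x59) ⇒ 0x9d
lane  1: add(0x74,0x1a) ⇒ 0x8e
lane  2: tail/keep ⇒ 0xe0
lane  3: tail/keep ⇒ 0x58

vd = [157, 142, 224, 88]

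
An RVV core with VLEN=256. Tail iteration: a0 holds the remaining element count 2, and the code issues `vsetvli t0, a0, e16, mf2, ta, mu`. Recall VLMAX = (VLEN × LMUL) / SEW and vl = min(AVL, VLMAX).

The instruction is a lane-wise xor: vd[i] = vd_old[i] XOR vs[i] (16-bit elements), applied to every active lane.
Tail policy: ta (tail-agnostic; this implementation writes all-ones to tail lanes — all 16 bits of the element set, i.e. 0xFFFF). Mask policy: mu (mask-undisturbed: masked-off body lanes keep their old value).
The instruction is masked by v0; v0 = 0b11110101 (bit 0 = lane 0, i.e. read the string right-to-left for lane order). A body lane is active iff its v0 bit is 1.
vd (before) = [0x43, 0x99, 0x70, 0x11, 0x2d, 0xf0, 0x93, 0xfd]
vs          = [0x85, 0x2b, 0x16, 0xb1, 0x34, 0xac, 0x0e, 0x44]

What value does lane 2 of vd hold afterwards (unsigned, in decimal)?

vd[2] = 65535

lanes per group: 256·1/2/16 = 8
vl ← min(2, 8) = 2
vd[0] xor(0x43,0x85) -> 0xc6
vd[1] mask-off/keep -> 0x99
vd[2] tail/ones -> 0xffff
vd[3] tail/ones -> 0xffff
vd[4] tail/ones -> 0xffff
vd[5] tail/ones -> 0xffff
vd[6] tail/ones -> 0xffff
vd[7] tail/ones -> 0xffff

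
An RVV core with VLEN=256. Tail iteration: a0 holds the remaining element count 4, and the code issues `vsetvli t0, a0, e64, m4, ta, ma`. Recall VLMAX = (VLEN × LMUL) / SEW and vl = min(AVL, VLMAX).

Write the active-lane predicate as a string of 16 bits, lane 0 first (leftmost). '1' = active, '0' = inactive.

predicate = 1111000000000000

VLMAX = (256 × 4) / 64 = 16 lanes
AVL=4 ≤ VLMAX=16, so vl = 4
bits (lane 0 leftmost): 1111000000000000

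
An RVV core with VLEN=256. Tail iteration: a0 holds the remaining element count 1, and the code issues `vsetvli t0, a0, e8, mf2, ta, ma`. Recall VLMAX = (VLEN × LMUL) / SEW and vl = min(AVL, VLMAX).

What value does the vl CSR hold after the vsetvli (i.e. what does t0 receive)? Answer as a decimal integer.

VLMAX = VLEN×LMUL/SEW = 256×1/2/8 = 16
AVL=1 ≤ VLMAX=16, so vl = 1

vl = 1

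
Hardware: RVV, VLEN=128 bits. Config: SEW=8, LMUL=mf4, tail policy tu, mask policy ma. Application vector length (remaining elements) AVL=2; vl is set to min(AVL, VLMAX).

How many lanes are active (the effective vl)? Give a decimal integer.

VLMAX = VLEN×LMUL/SEW = 128×1/4/8 = 4
AVL=2 ≤ VLMAX=4, so vl = 2

vl = 2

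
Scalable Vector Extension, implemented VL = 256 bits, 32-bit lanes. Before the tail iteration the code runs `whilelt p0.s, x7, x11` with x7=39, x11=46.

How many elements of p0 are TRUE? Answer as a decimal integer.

vl = 7

register lanes = 256/32 = 8
whilelt: lane j active iff 39+j < 46 → j < 7 → 7 active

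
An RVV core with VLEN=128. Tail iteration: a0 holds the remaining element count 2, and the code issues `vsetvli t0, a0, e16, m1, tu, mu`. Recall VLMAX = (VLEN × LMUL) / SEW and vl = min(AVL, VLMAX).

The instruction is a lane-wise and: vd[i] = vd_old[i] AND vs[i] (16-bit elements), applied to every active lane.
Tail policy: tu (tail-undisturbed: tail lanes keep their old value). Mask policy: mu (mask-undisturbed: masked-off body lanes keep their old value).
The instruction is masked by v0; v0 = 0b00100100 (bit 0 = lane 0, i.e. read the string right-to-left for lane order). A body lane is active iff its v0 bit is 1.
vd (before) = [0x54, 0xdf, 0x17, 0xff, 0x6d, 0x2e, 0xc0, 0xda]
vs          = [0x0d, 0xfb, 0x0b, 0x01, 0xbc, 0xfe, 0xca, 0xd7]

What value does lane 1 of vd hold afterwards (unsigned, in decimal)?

VLMAX = VLEN×LMUL/SEW = 128×1/16 = 8
AVL=2 ≤ VLMAX=8, so vl = 2
vd[0] mask-off/keep -> 0x54
vd[1] mask-off/keep -> 0xdf
vd[2] tail/keep -> 0x17
vd[3] tail/keep -> 0xff
vd[4] tail/keep -> 0x6d
vd[5] tail/keep -> 0x2e
vd[6] tail/keep -> 0xc0
vd[7] tail/keep -> 0xda

vd[1] = 223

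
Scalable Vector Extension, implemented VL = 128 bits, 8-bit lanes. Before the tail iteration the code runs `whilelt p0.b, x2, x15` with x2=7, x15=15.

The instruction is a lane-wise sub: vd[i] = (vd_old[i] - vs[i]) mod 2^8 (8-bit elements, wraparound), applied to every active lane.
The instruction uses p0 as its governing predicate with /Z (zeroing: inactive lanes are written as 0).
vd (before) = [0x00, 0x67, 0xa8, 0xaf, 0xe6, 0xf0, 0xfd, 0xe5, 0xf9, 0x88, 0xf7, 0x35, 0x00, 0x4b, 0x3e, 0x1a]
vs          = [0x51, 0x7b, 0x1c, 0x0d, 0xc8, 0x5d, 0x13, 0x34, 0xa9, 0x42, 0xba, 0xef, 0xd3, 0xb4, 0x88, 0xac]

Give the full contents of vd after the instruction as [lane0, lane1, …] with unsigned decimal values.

128-bit reg / 8-bit elem → 16 lanes
p0[j] = (7+j < 15); true for j=0..7 → 8 lanes set
vd[0] sub(0x00,0x51) -> 0xaf
vd[1] sub(0x67,0x7b) -> 0xec
vd[2] sub(0xa8,0x1c) -> 0x8c
vd[3] sub(0xaf,0x0d) -> 0xa2
vd[4] sub(0xe6,0xc8) -> 0x1e
vd[5] sub(0xf0,0x5d) -> 0x93
vd[6] sub(0xfd,0x13) -> 0xea
vd[7] sub(0xe5,0x34) -> 0xb1
vd[8] tail/zero -> 0x00
vd[9] tail/zero -> 0x00
vd[10] tail/zero -> 0x00
vd[11] tail/zero -> 0x00
vd[12] tail/zero -> 0x00
vd[13] tail/zero -> 0x00
vd[14] tail/zero -> 0x00
vd[15] tail/zero -> 0x00

vd = [175, 236, 140, 162, 30, 147, 234, 177, 0, 0, 0, 0, 0, 0, 0, 0]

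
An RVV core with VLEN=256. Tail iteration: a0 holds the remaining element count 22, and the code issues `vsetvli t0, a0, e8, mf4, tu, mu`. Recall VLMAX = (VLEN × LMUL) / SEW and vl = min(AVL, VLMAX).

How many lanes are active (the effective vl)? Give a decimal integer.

VLMAX = (256 × 1/4) / 8 = 8 lanes
AVL=22 > VLMAX=8, so vl = 8

vl = 8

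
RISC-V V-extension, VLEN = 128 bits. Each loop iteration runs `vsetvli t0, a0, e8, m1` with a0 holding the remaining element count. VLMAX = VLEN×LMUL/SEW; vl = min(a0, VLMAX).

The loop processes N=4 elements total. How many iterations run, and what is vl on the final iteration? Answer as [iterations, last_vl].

VLMAX = (128 × 1) / 8 = 16 lanes
4 elements at 16/iter → 1 passes, remainder 4 on the last

[iterations, last_vl] = [1, 4]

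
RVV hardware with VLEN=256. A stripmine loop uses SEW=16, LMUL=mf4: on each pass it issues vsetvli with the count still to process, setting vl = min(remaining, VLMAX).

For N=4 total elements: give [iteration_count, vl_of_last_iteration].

VLMAX = (256 × 1/4) / 16 = 4 lanes
4 elements at 4/iter → 1 passes, remainder 4 on the last

[iterations, last_vl] = [1, 4]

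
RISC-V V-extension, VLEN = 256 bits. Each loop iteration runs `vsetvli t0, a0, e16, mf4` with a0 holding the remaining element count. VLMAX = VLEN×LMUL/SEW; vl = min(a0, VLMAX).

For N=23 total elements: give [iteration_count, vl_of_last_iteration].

VLMAX = VLEN×LMUL/SEW = 256×1/4/16 = 4
23 elements at 4/iter → 6 passes, remainder 3 on the last

[iterations, last_vl] = [6, 3]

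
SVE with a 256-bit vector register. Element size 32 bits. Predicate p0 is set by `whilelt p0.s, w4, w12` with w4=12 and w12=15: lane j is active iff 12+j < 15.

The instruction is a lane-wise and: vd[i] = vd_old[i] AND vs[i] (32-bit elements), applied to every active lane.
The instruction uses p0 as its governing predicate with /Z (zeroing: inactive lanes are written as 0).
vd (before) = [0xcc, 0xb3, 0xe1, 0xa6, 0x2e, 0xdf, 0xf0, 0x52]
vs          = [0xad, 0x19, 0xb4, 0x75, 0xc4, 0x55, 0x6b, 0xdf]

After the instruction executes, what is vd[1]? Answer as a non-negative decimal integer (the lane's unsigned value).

vd[1] = 17

256-bit reg / 32-bit elem → 8 lanes
p0[j] = (12+j < 15); true for j=0..2 → 3 lanes set
  i=0: and(0xcc,0xad) → 140
  i=1: and(0xb3,0x19) → 17
  i=2: and(0xe1,0xb4) → 160
  i=3: tail/zero → 0
  i=4: tail/zero → 0
  i=5: tail/zero → 0
  i=6: tail/zero → 0
  i=7: tail/zero → 0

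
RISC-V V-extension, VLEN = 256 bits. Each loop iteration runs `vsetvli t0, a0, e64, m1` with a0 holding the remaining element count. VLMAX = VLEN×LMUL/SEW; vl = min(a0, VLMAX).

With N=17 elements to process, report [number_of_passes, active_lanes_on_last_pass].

[iterations, last_vl] = [5, 1]

VLMAX = (256 × 1) / 64 = 4 lanes
17 elements at 4/iter → 5 passes, remainder 1 on the last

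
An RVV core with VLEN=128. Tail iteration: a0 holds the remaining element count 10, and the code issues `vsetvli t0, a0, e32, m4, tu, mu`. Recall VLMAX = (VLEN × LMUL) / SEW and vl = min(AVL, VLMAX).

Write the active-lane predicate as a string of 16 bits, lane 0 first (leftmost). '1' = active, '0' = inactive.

predicate = 1111111111000000

VLMAX = (128 × 4) / 32 = 16 lanes
vl = min(AVL, VLMAX) = min(10, 16) = 10
bits (lane 0 leftmost): 1111111111000000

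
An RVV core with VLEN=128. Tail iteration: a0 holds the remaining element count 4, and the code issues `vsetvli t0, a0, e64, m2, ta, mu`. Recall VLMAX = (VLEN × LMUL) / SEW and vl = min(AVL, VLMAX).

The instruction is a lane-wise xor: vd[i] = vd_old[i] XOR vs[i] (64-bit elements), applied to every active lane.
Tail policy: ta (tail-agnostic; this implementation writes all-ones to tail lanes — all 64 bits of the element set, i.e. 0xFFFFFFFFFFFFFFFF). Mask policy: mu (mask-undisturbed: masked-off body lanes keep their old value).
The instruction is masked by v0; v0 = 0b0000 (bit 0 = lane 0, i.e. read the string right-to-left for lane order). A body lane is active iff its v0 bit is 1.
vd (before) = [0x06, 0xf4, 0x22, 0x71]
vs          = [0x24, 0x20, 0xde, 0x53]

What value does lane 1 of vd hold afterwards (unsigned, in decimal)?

lanes per group: 128·2/64 = 4
vl ← min(4, 4) = 4
  i=0: mask-off/keep → 6
  i=1: mask-off/keep → 244
  i=2: mask-off/keep → 34
  i=3: mask-off/keep → 113

vd[1] = 244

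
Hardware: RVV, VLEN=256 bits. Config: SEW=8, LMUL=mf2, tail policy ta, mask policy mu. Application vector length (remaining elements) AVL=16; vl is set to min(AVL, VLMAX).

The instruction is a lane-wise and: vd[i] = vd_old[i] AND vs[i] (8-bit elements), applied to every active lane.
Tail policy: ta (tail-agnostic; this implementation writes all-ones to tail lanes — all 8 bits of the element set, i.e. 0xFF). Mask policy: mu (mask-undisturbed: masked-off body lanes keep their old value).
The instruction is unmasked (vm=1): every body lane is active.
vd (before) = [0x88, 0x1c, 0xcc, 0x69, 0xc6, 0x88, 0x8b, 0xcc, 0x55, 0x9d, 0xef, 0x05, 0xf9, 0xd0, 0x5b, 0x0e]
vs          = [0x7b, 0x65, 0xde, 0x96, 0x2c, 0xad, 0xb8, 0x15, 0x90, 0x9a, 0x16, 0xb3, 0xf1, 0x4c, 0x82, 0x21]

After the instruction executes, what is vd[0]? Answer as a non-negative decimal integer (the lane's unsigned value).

vd[0] = 8

lanes per group: 256·1/2/8 = 16
AVL=16 ≤ VLMAX=16, so vl = 16
  i=0: and(0x88,0x7b) → 8
  i=1: and(0x1c,0x65) → 4
  i=2: and(0xcc,0xde) → 204
  i=3: and(0x69,0x96) → 0
  i=4: and(0xc6,0x2c) → 4
  i=5: and(0x88,0xad) → 136
  i=6: and(0x8b,0xb8) → 136
  i=7: and(0xcc,0x15) → 4
  i=8: and(0x55,0x90) → 16
  i=9: and(0x9d,0x9a) → 152
  i=10: and(0xef,0x16) → 6
  i=11: and(0x05,0xb3) → 1
  i=12: and(0xf9,0xf1) → 241
  i=13: and(0xd0,0x4c) → 64
  i=14: and(0x5b,0x82) → 2
  i=15: and(0x0e,0x21) → 0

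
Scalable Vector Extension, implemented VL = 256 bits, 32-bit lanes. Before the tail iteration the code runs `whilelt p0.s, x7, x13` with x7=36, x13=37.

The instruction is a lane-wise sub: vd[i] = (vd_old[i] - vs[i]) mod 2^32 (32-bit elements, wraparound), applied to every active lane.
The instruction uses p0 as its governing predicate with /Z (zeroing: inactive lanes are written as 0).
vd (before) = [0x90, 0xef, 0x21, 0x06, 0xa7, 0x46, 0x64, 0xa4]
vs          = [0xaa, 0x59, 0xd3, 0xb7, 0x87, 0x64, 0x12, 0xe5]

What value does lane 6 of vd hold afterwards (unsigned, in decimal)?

vd[6] = 0

register lanes = 256/32 = 8
p0[j] = (36+j < 37); true for j=0..0 → 1 lanes set
  i=0: sub(0x90,0xaa) → 4294967270
  i=1: tail/zero → 0
  i=2: tail/zero → 0
  i=3: tail/zero → 0
  i=4: tail/zero → 0
  i=5: tail/zero → 0
  i=6: tail/zero → 0
  i=7: tail/zero → 0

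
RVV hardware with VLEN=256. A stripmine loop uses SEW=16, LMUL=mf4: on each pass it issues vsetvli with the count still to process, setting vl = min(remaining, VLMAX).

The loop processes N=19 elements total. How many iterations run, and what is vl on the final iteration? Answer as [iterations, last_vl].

[iterations, last_vl] = [5, 3]

lanes per group: 256·1/4/16 = 4
N=19: ⌈19/4⌉ = 5 iters; last vl = 19 − 4×4 = 3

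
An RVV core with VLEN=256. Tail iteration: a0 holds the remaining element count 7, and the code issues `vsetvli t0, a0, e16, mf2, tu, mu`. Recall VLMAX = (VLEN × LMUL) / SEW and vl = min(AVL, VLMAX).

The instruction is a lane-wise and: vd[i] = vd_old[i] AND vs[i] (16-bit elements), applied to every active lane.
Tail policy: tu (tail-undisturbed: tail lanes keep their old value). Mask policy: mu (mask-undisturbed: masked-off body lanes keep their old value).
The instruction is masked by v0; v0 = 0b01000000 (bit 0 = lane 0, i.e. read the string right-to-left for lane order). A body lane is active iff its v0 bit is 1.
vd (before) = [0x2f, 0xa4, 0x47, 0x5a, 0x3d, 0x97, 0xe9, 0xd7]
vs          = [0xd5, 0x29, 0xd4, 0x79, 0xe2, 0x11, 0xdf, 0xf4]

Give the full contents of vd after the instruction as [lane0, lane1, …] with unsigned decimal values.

VLMAX = VLEN×LMUL/SEW = 256×1/2/16 = 8
vl = min(AVL, VLMAX) = min(7, 8) = 7
vd[0] mask-off/keep -> 0x2f
vd[1] mask-off/keep -> 0xa4
vd[2] mask-off/keep -> 0x47
vd[3] mask-off/keep -> 0x5a
vd[4] mask-off/keep -> 0x3d
vd[5] mask-off/keep -> 0x97
vd[6] and(0xe9,0xdf) -> 0xc9
vd[7] tail/keep -> 0xd7

vd = [47, 164, 71, 90, 61, 151, 201, 215]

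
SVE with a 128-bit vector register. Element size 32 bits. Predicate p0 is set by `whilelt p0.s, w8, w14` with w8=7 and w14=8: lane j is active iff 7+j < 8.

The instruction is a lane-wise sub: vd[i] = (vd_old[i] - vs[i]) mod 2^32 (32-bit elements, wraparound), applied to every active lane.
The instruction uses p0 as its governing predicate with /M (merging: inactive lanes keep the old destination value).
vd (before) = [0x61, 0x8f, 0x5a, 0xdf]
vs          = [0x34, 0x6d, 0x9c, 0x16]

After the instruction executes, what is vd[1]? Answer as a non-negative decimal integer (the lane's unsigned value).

register lanes = 128/32 = 4
whilelt: lane j active iff 7+j < 8 → j < 1 → 1 active
  i=0: sub(0x61,0x34) → 45
  i=1: tail/keep → 143
  i=2: tail/keep → 90
  i=3: tail/keep → 223

vd[1] = 143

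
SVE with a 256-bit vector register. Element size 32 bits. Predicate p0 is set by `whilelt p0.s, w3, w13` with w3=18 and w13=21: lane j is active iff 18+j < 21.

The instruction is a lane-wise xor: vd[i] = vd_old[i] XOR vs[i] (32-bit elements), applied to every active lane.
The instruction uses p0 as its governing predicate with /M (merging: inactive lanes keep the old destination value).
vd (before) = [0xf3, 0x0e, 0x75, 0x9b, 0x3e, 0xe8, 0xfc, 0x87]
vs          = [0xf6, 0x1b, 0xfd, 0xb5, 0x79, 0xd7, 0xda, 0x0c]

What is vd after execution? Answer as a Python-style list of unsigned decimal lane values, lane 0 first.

lane count: 256 div 32 = 8
whilelt: lane j active iff 18+j < 21 → j < 3 → 3 active
  i=0: xor(0xf3,0xf6) → 5
  i=1: xor(0x0e,0x1b) → 21
  i=2: xor(0x75,0xfd) → 136
  i=3: tail/keep → 155
  i=4: tail/keep → 62
  i=5: tail/keep → 232
  i=6: tail/keep → 252
  i=7: tail/keep → 135

vd = [5, 21, 136, 155, 62, 232, 252, 135]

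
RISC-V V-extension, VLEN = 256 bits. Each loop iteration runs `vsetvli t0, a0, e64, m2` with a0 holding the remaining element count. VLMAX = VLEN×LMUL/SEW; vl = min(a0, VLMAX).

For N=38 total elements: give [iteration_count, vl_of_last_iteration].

[iterations, last_vl] = [5, 6]

VLMAX = (256 × 2) / 64 = 8 lanes
iterations = ceil(38/8) = 5; final-pass vl = 6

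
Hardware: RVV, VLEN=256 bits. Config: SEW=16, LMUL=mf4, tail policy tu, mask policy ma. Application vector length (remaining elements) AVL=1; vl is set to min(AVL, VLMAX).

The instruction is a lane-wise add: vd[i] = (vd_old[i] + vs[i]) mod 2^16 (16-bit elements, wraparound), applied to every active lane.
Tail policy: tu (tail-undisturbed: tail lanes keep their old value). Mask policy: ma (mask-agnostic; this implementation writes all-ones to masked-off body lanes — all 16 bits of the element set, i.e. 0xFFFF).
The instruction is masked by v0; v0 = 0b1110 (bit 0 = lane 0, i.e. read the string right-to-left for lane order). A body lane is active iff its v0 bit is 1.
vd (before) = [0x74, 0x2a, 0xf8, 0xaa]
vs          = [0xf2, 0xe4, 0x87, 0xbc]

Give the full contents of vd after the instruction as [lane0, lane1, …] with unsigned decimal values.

vd = [65535, 42, 248, 170]

lanes per group: 256·1/4/16 = 4
vl ← min(1, 4) = 1
lane  0: mask-off/ones ⇒ 0xffff
lane  1: tail/keep ⇒ 0x2a
lane  2: tail/keep ⇒ 0xf8
lane  3: tail/keep ⇒ 0xaa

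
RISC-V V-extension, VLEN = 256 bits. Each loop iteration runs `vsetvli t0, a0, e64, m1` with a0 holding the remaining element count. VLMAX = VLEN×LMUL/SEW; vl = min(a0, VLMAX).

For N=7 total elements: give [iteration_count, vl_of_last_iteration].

[iterations, last_vl] = [2, 3]

VLMAX = (256 × 1) / 64 = 4 lanes
iterations = ceil(7/4) = 2; final-pass vl = 3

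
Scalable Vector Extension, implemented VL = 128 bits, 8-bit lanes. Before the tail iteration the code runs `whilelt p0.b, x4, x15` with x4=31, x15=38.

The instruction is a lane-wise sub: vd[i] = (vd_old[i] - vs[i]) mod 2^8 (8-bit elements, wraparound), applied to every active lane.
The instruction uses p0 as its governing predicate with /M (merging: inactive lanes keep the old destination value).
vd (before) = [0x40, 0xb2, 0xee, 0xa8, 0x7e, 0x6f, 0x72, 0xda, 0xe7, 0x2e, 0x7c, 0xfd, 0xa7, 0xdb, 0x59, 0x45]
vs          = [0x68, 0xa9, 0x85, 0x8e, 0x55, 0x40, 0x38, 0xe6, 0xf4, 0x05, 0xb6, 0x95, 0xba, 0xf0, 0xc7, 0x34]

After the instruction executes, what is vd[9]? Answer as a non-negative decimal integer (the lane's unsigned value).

vd[9] = 46

128-bit reg / 8-bit elem → 16 lanes
active while 31+j < 38, i.e. j ∈ [0,7) capped at 16 ⇒ 7
vd[0] sub(0x40,0x68) -> 0xd8
vd[1] sub(0xb2,0xa9) -> 0x09
vd[2] sub(0xee,0x85) -> 0x69
vd[3] sub(0xa8,0x8e) -> 0x1a
vd[4] sub(0x7e,0x55) -> 0x29
vd[5] sub(0x6f,0x40) -> 0x2f
vd[6] sub(0x72,0x38) -> 0x3a
vd[7] tail/keep -> 0xda
vd[8] tail/keep -> 0xe7
vd[9] tail/keep -> 0x2e
vd[10] tail/keep -> 0x7c
vd[11] tail/keep -> 0xfd
vd[12] tail/keep -> 0xa7
vd[13] tail/keep -> 0xdb
vd[14] tail/keep -> 0x59
vd[15] tail/keep -> 0x45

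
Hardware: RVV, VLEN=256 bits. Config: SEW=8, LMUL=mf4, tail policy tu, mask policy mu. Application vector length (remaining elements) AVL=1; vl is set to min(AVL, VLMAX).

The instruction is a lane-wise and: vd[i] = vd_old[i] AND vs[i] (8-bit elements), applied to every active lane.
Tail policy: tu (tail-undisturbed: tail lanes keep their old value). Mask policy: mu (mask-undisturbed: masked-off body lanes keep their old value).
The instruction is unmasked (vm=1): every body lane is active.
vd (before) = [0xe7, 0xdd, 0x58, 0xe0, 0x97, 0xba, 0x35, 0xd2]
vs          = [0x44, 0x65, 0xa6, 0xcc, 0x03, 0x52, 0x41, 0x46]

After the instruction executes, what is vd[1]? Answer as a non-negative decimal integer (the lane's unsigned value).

lanes per group: 256·1/4/8 = 8
vl = min(AVL, VLMAX) = min(1, 8) = 1
lane  0: and(0xe7,0x44) ⇒ 0x44
lane  1: tail/keep ⇒ 0xdd
lane  2: tail/keep ⇒ 0x58
lane  3: tail/keep ⇒ 0xe0
lane  4: tail/keep ⇒ 0x97
lane  5: tail/keep ⇒ 0xba
lane  6: tail/keep ⇒ 0x35
lane  7: tail/keep ⇒ 0xd2

vd[1] = 221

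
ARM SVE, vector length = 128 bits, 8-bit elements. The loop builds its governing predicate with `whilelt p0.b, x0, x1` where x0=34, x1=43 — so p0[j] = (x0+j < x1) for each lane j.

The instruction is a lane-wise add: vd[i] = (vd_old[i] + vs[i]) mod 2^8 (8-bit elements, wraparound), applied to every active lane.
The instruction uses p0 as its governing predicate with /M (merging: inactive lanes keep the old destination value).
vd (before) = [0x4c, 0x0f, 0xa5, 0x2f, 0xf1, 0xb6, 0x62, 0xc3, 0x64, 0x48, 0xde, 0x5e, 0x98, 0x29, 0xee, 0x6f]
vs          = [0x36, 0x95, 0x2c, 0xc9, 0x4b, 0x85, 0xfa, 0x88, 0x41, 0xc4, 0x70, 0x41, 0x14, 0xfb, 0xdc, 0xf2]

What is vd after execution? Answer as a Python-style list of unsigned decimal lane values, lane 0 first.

vd = [130, 164, 209, 248, 60, 59, 92, 75, 165, 72, 222, 94, 152, 41, 238, 111]

128-bit reg / 8-bit elem → 16 lanes
p0[j] = (34+j < 43); true for j=0..8 → 9 lanes set
lane  0: add(0x4c,0x36) ⇒ 0x82
lane  1: add(0x0f,0x95) ⇒ 0xa4
lane  2: add(0xa5,0x2c) ⇒ 0xd1
lane  3: add(0x2f,0xc9) ⇒ 0xf8
lane  4: add(0xf1,0x4b) ⇒ 0x3c
lane  5: add(0xb6,0x85) ⇒ 0x3b
lane  6: add(0x62,0xfa) ⇒ 0x5c
lane  7: add(0xc3,0x88) ⇒ 0x4b
lane  8: add(0x64,0x41) ⇒ 0xa5
lane  9: tail/keep ⇒ 0x48
lane 10: tail/keep ⇒ 0xde
lane 11: tail/keep ⇒ 0x5e
lane 12: tail/keep ⇒ 0x98
lane 13: tail/keep ⇒ 0x29
lane 14: tail/keep ⇒ 0xee
lane 15: tail/keep ⇒ 0x6f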